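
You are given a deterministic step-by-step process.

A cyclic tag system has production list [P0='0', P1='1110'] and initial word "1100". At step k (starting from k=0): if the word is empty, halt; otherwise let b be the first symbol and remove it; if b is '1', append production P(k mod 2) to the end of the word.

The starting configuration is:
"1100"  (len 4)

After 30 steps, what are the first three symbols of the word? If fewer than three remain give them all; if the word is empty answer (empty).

[0] "1100"  (len 4)
[1] "1000"  (len 4)
[2] "0001110"  (len 7)
[3] "001110"  (len 6)
[4] "01110"  (len 5)
[5] "1110"  (len 4)
[6] "1101110"  (len 7)
[7] "1011100"  (len 7)
[8] "0111001110"  (len 10)
[9] "111001110"  (len 9)
[10] "110011101110"  (len 12)
[11] "100111011100"  (len 12)
[12] "001110111001110"  (len 15)
[13] "01110111001110"  (len 14)
[14] "1110111001110"  (len 13)
[15] "1101110011100"  (len 13)
[16] "1011100111001110"  (len 16)
[17] "0111001110011100"  (len 16)
[18] "111001110011100"  (len 15)
[19] "110011100111000"  (len 15)
[20] "100111001110001110"  (len 18)
[21] "001110011100011100"  (len 18)
[22] "01110011100011100"  (len 17)
[23] "1110011100011100"  (len 16)
[24] "1100111000111001110"  (len 19)
[25] "1001110001110011100"  (len 19)
[26] "0011100011100111001110"  (len 22)
[27] "011100011100111001110"  (len 21)
[28] "11100011100111001110"  (len 20)
[29] "11000111001110011100"  (len 20)
[30] "10001110011100111001110"  (len 23)

100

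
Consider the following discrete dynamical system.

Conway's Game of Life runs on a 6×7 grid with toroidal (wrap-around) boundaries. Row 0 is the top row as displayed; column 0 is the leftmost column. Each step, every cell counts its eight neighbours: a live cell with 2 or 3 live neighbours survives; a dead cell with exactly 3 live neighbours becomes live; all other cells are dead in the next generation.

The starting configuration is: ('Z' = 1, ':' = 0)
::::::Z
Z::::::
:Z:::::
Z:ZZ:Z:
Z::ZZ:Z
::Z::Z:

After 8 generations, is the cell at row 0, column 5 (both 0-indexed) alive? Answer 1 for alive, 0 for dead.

0

gen 0: ::::::Z
Z::::::
:Z:::::
Z:ZZ:Z:
Z::ZZ:Z
::Z::Z:
gen 1: ::::::Z
Z::::::
ZZZ:::Z
Z:ZZ:Z:
Z::::::
Z::ZZZ:
gen 2: Z:::ZZZ
:::::::
::ZZ:::
::ZZ:::
Z:Z::Z:
Z:::ZZ:
gen 3: Z:::Z::
:::ZZZZ
::ZZ:::
::::Z::
::Z::Z:
Z::Z:::
gen 4: Z::::::
::Z::ZZ
::Z::::
::Z:Z::
:::ZZ::
:Z:ZZ:Z
gen 5: ZZZZZ::
:Z::::Z
:ZZ::Z:
::Z:Z::
:::::::
Z:ZZZZ:
gen 6: :::::::
::::ZZZ
ZZZZ:Z:
:ZZZ:::
:ZZ::Z:
Z::::ZZ
gen 7: Z:::Z::
ZZZZZZZ
Z::::Z:
::::::Z
:::ZZZ:
ZZ:::ZZ
gen 8: :::::::
::ZZ:::
::ZZ:::
::::::Z
::::Z::
ZZ:Z:::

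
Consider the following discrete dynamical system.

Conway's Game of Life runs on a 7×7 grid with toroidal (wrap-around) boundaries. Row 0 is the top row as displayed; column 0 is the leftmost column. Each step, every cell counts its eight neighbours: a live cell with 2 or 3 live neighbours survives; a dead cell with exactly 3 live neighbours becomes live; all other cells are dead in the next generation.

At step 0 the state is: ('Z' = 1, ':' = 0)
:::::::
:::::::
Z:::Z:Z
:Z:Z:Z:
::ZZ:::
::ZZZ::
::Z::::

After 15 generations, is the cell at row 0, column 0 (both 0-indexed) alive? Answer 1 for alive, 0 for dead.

1

0) :::::::
:::::::
Z:::Z:Z
:Z:Z:Z:
::ZZ:::
::ZZZ::
::Z::::
1) :::::::
:::::::
Z:::ZZZ
ZZ:Z:ZZ
:Z:::::
:Z::Z::
::Z::::
2) :::::::
:::::ZZ
:Z::Z::
:ZZ::::
:Z::ZZZ
:ZZ::::
:::::::
3) :::::::
:::::Z:
ZZZ::Z:
:ZZZZ::
:::Z:Z:
ZZZ::Z:
:::::::
4) :::::::
:Z::::Z
Z::::ZZ
Z::::ZZ
Z::::ZZ
:ZZ:Z:Z
:Z:::::
5) Z::::::
:::::ZZ
:Z:::::
:Z::Z::
::::Z::
:ZZ:::Z
ZZZ::::
6) Z::::::
Z:::::Z
Z::::Z:
:::::::
ZZZZ:Z:
::ZZ:::
::Z:::Z
7) ZZ:::::
ZZ:::::
Z::::::
Z:Z:Z::
:Z:ZZ::
Z:::Z:Z
:ZZZ:::
8) :::::::
::::::Z
Z:::::Z
Z:Z:Z::
:ZZ:Z:Z
Z:::ZZ:
::ZZ::Z
9) :::::::
Z:::::Z
ZZ:::ZZ
::Z::::
::Z:Z:Z
Z:::Z::
:::ZZZZ
10) Z:::Z::
:Z:::Z:
:Z:::Z:
::ZZ:::
:Z:::Z:
Z::::::
:::ZZZZ
11) Z::Z:::
ZZ::ZZZ
:Z::Z::
:ZZ:Z::
:ZZ::::
Z::::::
Z::ZZZZ
12) ::ZZ:::
:ZZZZZZ
::::Z:Z
Z::::::
Z:ZZ:::
Z:ZZZZ:
ZZ:ZZZ:
13) :::::::
ZZ::::Z
:ZZ:Z:Z
ZZ:Z::Z
Z:Z::::
Z::::Z:
Z::::Z:
14) :Z:::::
:ZZ::ZZ
:::Z:::
:::Z:ZZ
::Z::::
Z::::::
:::::::
15) ZZZ::::
ZZZ::::
Z::Z:::
::ZZZ::
::::::Z
:::::::
:::::::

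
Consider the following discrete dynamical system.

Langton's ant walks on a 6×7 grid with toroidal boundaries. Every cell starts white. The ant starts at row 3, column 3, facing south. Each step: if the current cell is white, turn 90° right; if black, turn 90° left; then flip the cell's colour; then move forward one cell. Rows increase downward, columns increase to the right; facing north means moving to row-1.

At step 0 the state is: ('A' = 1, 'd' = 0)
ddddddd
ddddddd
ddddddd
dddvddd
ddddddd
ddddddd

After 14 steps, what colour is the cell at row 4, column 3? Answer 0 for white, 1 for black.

0) ddddddd
ddddddd
ddddddd
dddvddd
ddddddd
ddddddd
1) ddddddd
ddddddd
ddddddd
dd<Addd
ddddddd
ddddddd
2) ddddddd
ddddddd
dd^dddd
ddAAddd
ddddddd
ddddddd
3) ddddddd
ddddddd
ddA>ddd
ddAAddd
ddddddd
ddddddd
4) ddddddd
ddddddd
ddAAddd
ddAvddd
ddddddd
ddddddd
5) ddddddd
ddddddd
ddAAddd
ddAd>dd
ddddddd
ddddddd
6) ddddddd
ddddddd
ddAAddd
ddAdAdd
ddddvdd
ddddddd
7) ddddddd
ddddddd
ddAAddd
ddAdAdd
ddd<Add
ddddddd
8) ddddddd
ddddddd
ddAAddd
ddA^Add
dddAAdd
ddddddd
9) ddddddd
ddddddd
ddAAddd
ddAA>dd
dddAAdd
ddddddd
10) ddddddd
ddddddd
ddAA^dd
ddAAddd
dddAAdd
ddddddd
11) ddddddd
ddddddd
ddAAA>d
ddAAddd
dddAAdd
ddddddd
12) ddddddd
ddddddd
ddAAAAd
ddAAdvd
dddAAdd
ddddddd
13) ddddddd
ddddddd
ddAAAAd
ddAA<Ad
dddAAdd
ddddddd
14) ddddddd
ddddddd
ddAA^Ad
ddAAAAd
dddAAdd
ddddddd

1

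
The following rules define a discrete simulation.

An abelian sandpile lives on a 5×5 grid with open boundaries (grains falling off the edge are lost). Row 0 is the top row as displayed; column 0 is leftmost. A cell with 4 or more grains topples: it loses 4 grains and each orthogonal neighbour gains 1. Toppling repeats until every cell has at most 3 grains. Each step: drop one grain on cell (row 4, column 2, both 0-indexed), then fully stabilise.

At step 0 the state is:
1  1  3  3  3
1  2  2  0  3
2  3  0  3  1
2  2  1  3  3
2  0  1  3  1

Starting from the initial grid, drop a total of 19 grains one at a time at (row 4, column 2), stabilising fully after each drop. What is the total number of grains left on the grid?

[0] 1  1  3  3  3
1  2  2  0  3
2  3  0  3  1
2  2  1  3  3
2  0  1  3  1
[1] 1  1  3  3  3
1  2  2  0  3
2  3  0  3  1
2  2  1  3  3
2  0  2  3  1
[2] 1  1  3  3  3
1  2  2  0  3
2  3  0  3  1
2  2  1  3  3
2  0  3  3  1
[3] 1  1  3  3  3
1  2  2  1  3
2  3  1  0  3
2  2  3  2  0
2  1  1  1  3
[4] 1  1  3  3  3
1  2  2  1  3
2  3  1  0  3
2  2  3  2  0
2  1  2  1  3
[5] 1  1  3  3  3
1  2  2  1  3
2  3  1  0  3
2  2  3  2  0
2  1  3  1  3
[6] 1  1  3  3  3
1  2  2  1  3
2  3  2  0  3
2  3  0  3  0
2  2  1  2  3
[7] 1  1  3  3  3
1  2  2  1  3
2  3  2  0  3
2  3  0  3  0
2  2  2  2  3
[8] 1  1  3  3  3
1  2  2  1  3
2  3  2  0  3
2  3  0  3  0
2  2  3  2  3
[9] 1  1  3  3  3
1  2  2  1  3
2  3  2  0  3
2  3  1  3  0
2  3  0  3  3
[10] 1  1  3  3  3
1  2  2  1  3
2  3  2  0  3
2  3  1  3  0
2  3  1  3  3
[11] 1  1  3  3  3
1  2  2  1  3
2  3  2  0  3
2  3  1  3  0
2  3  2  3  3
[12] 1  1  3  3  3
1  2  2  1  3
2  3  2  0  3
2  3  1  3  0
2  3  3  3  3
[13] 1  1  3  3  3
1  3  3  1  3
3  1  0  2  3
3  2  1  1  2
3  1  3  2  0
[14] 1  1  3  3  3
1  3  3  1  3
3  1  0  2  3
3  2  2  1  2
3  2  0  3  0
[15] 1  1  3  3  3
1  3  3  1  3
3  1  0  2  3
3  2  2  1  2
3  2  1  3  0
[16] 1  1  3  3  3
1  3  3  1  3
3  1  0  2  3
3  2  2  1  2
3  2  2  3  0
[17] 1  1  3  3  3
1  3  3  1  3
3  1  0  2  3
3  2  2  1  2
3  2  3  3  0
[18] 1  1  3  3  3
1  3  3  1  3
3  1  0  2  3
3  2  3  2  2
3  3  1  0  1
[19] 1  1  3  3  3
1  3  3  1  3
3  1  0  2  3
3  2  3  2  2
3  3  2  0  1

52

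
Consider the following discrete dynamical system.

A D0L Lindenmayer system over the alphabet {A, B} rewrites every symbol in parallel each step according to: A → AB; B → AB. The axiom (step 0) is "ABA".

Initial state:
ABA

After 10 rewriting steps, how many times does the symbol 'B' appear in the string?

k=0  ABA
k=1  ABABAB
k=2  ABABABABABAB
k=3  ABABABABABABABABABABABAB
k=4  ABABABABABABABABABABABABABABABABABABABABABABABAB
k=5  ABABABABABABABABABABABABABABABABABABABABABABABABABABABABABABABABABABABABABABABABABABABABABABABAB
k=6  ABABABABABABABABABABABABABABABABABABABABABABABABABABABABAB…ABABABABABABABABABABABABABABABABABABABABABABABABABABABABAB  (len 192)
k=7  ABABABABABABABABABABABABABABABABABABABABABABABABABABABABAB…ABABABABABABABABABABABABABABABABABABABABABABABABABABABABAB  (len 384)
k=8  ABABABABABABABABABABABABABABABABABABABABABABABABABABABABAB…ABABABABABABABABABABABABABABABABABABABABABABABABABABABABAB  (len 768)
k=9  ABABABABABABABABABABABABABABABABABABABABABABABABABABABABAB…ABABABABABABABABABABABABABABABABABABABABABABABABABABABABAB  (len 1536)
k=10  ABABABABABABABABABABABABABABABABABABABABABABABABABABABABAB…ABABABABABABABABABABABABABABABABABABABABABABABABABABABABAB  (len 3072)

1536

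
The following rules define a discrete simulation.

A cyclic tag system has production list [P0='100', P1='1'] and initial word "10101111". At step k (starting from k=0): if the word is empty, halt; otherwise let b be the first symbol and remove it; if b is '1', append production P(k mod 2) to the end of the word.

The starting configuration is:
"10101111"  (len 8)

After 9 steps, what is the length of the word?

16

t=0: "10101111"  (len 8)
t=1: "0101111100"  (len 10)
t=2: "101111100"  (len 9)
t=3: "01111100100"  (len 11)
t=4: "1111100100"  (len 10)
t=5: "111100100100"  (len 12)
t=6: "111001001001"  (len 12)
t=7: "11001001001100"  (len 14)
t=8: "10010010011001"  (len 14)
t=9: "0010010011001100"  (len 16)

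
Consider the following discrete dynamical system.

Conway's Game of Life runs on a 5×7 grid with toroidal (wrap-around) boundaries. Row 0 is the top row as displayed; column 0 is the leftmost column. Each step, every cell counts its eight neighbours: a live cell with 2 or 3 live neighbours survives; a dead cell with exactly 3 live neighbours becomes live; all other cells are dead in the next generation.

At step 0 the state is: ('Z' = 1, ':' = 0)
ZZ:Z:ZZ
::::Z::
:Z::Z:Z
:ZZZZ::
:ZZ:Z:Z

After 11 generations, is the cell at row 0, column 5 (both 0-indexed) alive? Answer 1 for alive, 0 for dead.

0

0) ZZ:Z:ZZ
::::Z::
:Z::Z:Z
:ZZZZ::
:ZZ:Z:Z
1) :Z:Z::Z
:ZZZZ::
ZZ::Z::
::::Z::
::::::Z
2) :Z:ZZZ:
::::ZZ:
ZZ::ZZ:
Z::::Z:
Z::::Z:
3) :::Z:::
ZZZ::::
ZZ:::::
Z::::Z:
ZZ:::Z:
4) ::::::Z
Z:Z::::
::Z::::
:::::::
ZZ::Z::
5) ::::::Z
:Z:::::
:Z:::::
:Z:::::
Z::::::
6) Z::::::
Z::::::
ZZZ::::
ZZ:::::
Z::::::
7) ZZ::::Z
Z:::::Z
::Z:::Z
::Z:::Z
Z:::::Z
8) :Z:::Z:
:::::Z:
:Z:::ZZ
:Z:::ZZ
:::::Z:
9) ::::ZZZ
Z:::ZZ:
::::Z::
::::Z::
Z:::ZZ:
10) Z::Z:::
:::Z:::
:::ZZ::
:::ZZ::
:::Z:::
11) ::ZZZ::
::ZZ:::
::Z::::
::Z::::
::ZZ:::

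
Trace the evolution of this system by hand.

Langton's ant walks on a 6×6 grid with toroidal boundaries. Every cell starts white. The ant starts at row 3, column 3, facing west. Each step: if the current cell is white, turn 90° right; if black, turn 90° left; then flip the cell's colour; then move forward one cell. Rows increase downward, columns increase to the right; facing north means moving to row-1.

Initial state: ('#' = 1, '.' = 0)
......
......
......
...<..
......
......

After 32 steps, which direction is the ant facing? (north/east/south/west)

k=0  ......
......
......
...<..
......
......
k=1  ......
......
...^..
...#..
......
......
k=2  ......
......
...#>.
...#..
......
......
k=3  ......
......
...##.
...#v.
......
......
k=4  ......
......
...##.
...<#.
......
......
k=5  ......
......
...##.
....#.
...v..
......
k=6  ......
......
...##.
....#.
..<#..
......
k=7  ......
......
...##.
..^.#.
..##..
......
k=8  ......
......
...##.
..#>#.
..##..
......
k=9  ......
......
...##.
..###.
..#v..
......
k=10  ......
......
...##.
..###.
..#.>.
......
k=11  ......
......
...##.
..###.
..#.#.
....v.
k=12  ......
......
...##.
..###.
..#.#.
...<#.
k=13  ......
......
...##.
..###.
..#^#.
...##.
k=14  ......
......
...##.
..###.
..##>.
...##.
k=15  ......
......
...##.
..##^.
..##..
...##.
k=16  ......
......
...##.
..#<..
..##..
...##.
k=17  ......
......
...##.
..#...
..#v..
...##.
k=18  ......
......
...##.
..#...
..#.>.
...##.
k=19  ......
......
...##.
..#...
..#.#.
...#v.
k=20  ......
......
...##.
..#...
..#.#.
...#.>
k=21  .....v
......
...##.
..#...
..#.#.
...#.#
k=22  ....<#
......
...##.
..#...
..#.#.
...#.#
k=23  ....##
......
...##.
..#...
..#.#.
...#^#
k=24  ....##
......
...##.
..#...
..#.#.
...##>
k=25  ....##
......
...##.
..#...
..#.#^
...##.
k=26  ....##
......
...##.
..#...
>.#.##
...##.
k=27  ....##
......
...##.
..#...
#.#.##
v..##.
k=28  ....##
......
...##.
..#...
#.#.##
#..##<
k=29  ....##
......
...##.
..#...
#.#.#^
#..###
k=30  ....##
......
...##.
..#...
#.#.<.
#..###
k=31  ....##
......
...##.
..#...
#.#...
#..#v#
k=32  ....##
......
...##.
..#...
#.#...
#..#.>

east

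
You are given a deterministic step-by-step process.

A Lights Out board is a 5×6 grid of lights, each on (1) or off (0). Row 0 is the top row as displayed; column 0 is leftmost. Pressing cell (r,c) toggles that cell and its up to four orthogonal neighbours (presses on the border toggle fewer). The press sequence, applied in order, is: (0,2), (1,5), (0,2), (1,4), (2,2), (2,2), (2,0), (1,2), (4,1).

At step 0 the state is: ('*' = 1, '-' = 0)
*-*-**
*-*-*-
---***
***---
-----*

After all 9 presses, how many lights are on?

step 0: *-*-**
*-*-*-
---***
***---
-----*
step 1: **-***
*---*-
---***
***---
-----*
step 2: **-**-
*----*
---**-
***---
-----*
step 3: *-*-*-
*-*--*
---**-
***---
-----*
step 4: *-*---
*-***-
---*--
***---
-----*
step 5: *-*---
*--**-
-**---
**----
-----*
step 6: *-*---
*-***-
---*--
***---
-----*
step 7: *-*---
--***-
**-*--
-**---
-----*
step 8: *-----
-*--*-
****--
-**---
-----*
step 9: *-----
-*--*-
****--
--*---
***--*

12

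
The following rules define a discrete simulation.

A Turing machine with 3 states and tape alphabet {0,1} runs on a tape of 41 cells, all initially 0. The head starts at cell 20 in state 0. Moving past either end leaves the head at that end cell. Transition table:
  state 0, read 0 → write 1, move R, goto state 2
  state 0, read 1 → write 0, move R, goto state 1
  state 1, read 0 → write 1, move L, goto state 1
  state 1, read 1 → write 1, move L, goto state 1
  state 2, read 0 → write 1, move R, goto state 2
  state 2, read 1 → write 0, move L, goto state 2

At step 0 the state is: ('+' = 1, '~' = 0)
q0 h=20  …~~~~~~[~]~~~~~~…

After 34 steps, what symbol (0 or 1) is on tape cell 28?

[0] q0 h=20  …~~~~~~[~]~~~~~~…
[1] q2 h=21  …~~~~~+[~]~~~~~~…
[2] q2 h=22  …~~~~++[~]~~~~~~…
[3] q2 h=23  …~~~+++[~]~~~~~~…
[4] q2 h=24  …~~++++[~]~~~~~~…
[5] q2 h=25  …~+++++[~]~~~~~~…
[6] q2 h=26  …++++++[~]~~~~~~…
[7] q2 h=27  …++++++[~]~~~~~~…
[8] q2 h=28  …++++++[~]~~~~~~…
[9] q2 h=29  …++++++[~]~~~~~~…
[10] q2 h=30  …++++++[~]~~~~~~…
[11] q2 h=31  …++++++[~]~~~~~~…
[12] q2 h=32  …++++++[~]~~~~~~…
[13] q2 h=33  …++++++[~]~~~~~~…
[14] q2 h=34  …++++++[~]~~~~~~|
[15] q2 h=35  …++++++[~]~~~~~|
[16] q2 h=36  …++++++[~]~~~~|
[17] q2 h=37  …++++++[~]~~~|
[18] q2 h=38  …++++++[~]~~|
[19] q2 h=39  …++++++[~]~|
[20] q2 h=40  …++++++[~]|
[21] q2 h=40  …++++++[+]|
[22] q2 h=39  …++++++[+]~|
[23] q2 h=38  …++++++[+]~~|
[24] q2 h=37  …++++++[+]~~~|
[25] q2 h=36  …++++++[+]~~~~|
[26] q2 h=35  …++++++[+]~~~~~|
[27] q2 h=34  …++++++[+]~~~~~~|
[28] q2 h=33  …++++++[+]~~~~~~…
[29] q2 h=32  …++++++[+]~~~~~~…
[30] q2 h=31  …++++++[+]~~~~~~…
[31] q2 h=30  …++++++[+]~~~~~~…
[32] q2 h=29  …++++++[+]~~~~~~…
[33] q2 h=28  …++++++[+]~~~~~~…
[34] q2 h=27  …++++++[+]~~~~~~…

0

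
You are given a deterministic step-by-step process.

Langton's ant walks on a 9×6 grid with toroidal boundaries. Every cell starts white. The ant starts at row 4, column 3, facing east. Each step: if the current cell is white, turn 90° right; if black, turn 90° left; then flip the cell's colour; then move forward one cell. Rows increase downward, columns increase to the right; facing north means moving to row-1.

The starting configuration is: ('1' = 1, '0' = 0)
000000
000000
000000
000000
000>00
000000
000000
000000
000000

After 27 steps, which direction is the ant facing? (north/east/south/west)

north

t=0: 000000
000000
000000
000000
000>00
000000
000000
000000
000000
t=1: 000000
000000
000000
000000
000100
000v00
000000
000000
000000
t=2: 000000
000000
000000
000000
000100
00<100
000000
000000
000000
t=3: 000000
000000
000000
000000
00^100
001100
000000
000000
000000
t=4: 000000
000000
000000
000000
001>00
001100
000000
000000
000000
t=5: 000000
000000
000000
000^00
001000
001100
000000
000000
000000
t=6: 000000
000000
000000
0001>0
001000
001100
000000
000000
000000
t=7: 000000
000000
000000
000110
0010v0
001100
000000
000000
000000
t=8: 000000
000000
000000
000110
001<10
001100
000000
000000
000000
t=9: 000000
000000
000000
000^10
001110
001100
000000
000000
000000
t=10: 000000
000000
000000
00<010
001110
001100
000000
000000
000000
t=11: 000000
000000
00^000
001010
001110
001100
000000
000000
000000
t=12: 000000
000000
001>00
001010
001110
001100
000000
000000
000000
t=13: 000000
000000
001100
001v10
001110
001100
000000
000000
000000
t=14: 000000
000000
001100
00<110
001110
001100
000000
000000
000000
t=15: 000000
000000
001100
000110
00v110
001100
000000
000000
000000
t=16: 000000
000000
001100
000110
000>10
001100
000000
000000
000000
t=17: 000000
000000
001100
000^10
000010
001100
000000
000000
000000
t=18: 000000
000000
001100
00<010
000010
001100
000000
000000
000000
t=19: 000000
000000
00^100
001010
000010
001100
000000
000000
000000
t=20: 000000
000000
0<0100
001010
000010
001100
000000
000000
000000
t=21: 000000
0^0000
010100
001010
000010
001100
000000
000000
000000
t=22: 000000
01>000
010100
001010
000010
001100
000000
000000
000000
t=23: 000000
011000
01v100
001010
000010
001100
000000
000000
000000
t=24: 000000
011000
0<1100
001010
000010
001100
000000
000000
000000
t=25: 000000
011000
001100
0v1010
000010
001100
000000
000000
000000
t=26: 000000
011000
001100
<11010
000010
001100
000000
000000
000000
t=27: 000000
011000
^01100
111010
000010
001100
000000
000000
000000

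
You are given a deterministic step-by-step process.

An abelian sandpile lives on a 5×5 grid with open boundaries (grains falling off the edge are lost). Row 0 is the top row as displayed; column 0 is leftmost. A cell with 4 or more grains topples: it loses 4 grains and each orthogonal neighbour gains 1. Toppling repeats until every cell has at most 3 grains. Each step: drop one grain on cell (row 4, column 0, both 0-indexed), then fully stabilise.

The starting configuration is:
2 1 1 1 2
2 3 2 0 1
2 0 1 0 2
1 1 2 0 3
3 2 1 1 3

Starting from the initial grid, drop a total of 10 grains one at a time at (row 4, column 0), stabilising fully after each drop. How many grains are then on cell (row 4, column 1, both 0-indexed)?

1

step 0: 2 1 1 1 2
2 3 2 0 1
2 0 1 0 2
1 1 2 0 3
3 2 1 1 3
step 1: 2 1 1 1 2
2 3 2 0 1
2 0 1 0 2
2 1 2 0 3
0 3 1 1 3
step 2: 2 1 1 1 2
2 3 2 0 1
2 0 1 0 2
2 1 2 0 3
1 3 1 1 3
step 3: 2 1 1 1 2
2 3 2 0 1
2 0 1 0 2
2 1 2 0 3
2 3 1 1 3
step 4: 2 1 1 1 2
2 3 2 0 1
2 0 1 0 2
2 1 2 0 3
3 3 1 1 3
step 5: 2 1 1 1 2
2 3 2 0 1
2 0 1 0 2
3 2 2 0 3
1 0 2 1 3
step 6: 2 1 1 1 2
2 3 2 0 1
2 0 1 0 2
3 2 2 0 3
2 0 2 1 3
step 7: 2 1 1 1 2
2 3 2 0 1
2 0 1 0 2
3 2 2 0 3
3 0 2 1 3
step 8: 2 1 1 1 2
2 3 2 0 1
3 0 1 0 2
0 3 2 0 3
1 1 2 1 3
step 9: 2 1 1 1 2
2 3 2 0 1
3 0 1 0 2
0 3 2 0 3
2 1 2 1 3
step 10: 2 1 1 1 2
2 3 2 0 1
3 0 1 0 2
0 3 2 0 3
3 1 2 1 3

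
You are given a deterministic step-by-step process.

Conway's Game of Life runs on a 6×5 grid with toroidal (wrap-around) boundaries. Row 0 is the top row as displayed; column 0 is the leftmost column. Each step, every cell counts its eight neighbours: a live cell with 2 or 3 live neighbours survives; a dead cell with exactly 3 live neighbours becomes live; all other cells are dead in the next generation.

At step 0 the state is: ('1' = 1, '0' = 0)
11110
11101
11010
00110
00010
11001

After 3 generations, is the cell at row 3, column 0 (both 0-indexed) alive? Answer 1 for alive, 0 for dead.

0

t=0: 11110
11101
11010
00110
00010
11001
t=1: 00000
00000
00000
01010
11010
00000
t=2: 00000
00000
00000
11001
11001
00000
t=3: 00000
00000
10000
01001
01001
10000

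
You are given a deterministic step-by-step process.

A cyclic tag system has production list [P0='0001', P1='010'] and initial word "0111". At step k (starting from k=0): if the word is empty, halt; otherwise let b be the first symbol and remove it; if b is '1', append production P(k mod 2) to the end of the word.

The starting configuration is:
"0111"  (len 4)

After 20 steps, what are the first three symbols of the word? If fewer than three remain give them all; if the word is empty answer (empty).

step 0: "0111"  (len 4)
step 1: "111"  (len 3)
step 2: "11010"  (len 5)
step 3: "10100001"  (len 8)
step 4: "0100001010"  (len 10)
step 5: "100001010"  (len 9)
step 6: "00001010010"  (len 11)
step 7: "0001010010"  (len 10)
step 8: "001010010"  (len 9)
step 9: "01010010"  (len 8)
step 10: "1010010"  (len 7)
step 11: "0100100001"  (len 10)
step 12: "100100001"  (len 9)
step 13: "001000010001"  (len 12)
step 14: "01000010001"  (len 11)
step 15: "1000010001"  (len 10)
step 16: "000010001010"  (len 12)
step 17: "00010001010"  (len 11)
step 18: "0010001010"  (len 10)
step 19: "010001010"  (len 9)
step 20: "10001010"  (len 8)

100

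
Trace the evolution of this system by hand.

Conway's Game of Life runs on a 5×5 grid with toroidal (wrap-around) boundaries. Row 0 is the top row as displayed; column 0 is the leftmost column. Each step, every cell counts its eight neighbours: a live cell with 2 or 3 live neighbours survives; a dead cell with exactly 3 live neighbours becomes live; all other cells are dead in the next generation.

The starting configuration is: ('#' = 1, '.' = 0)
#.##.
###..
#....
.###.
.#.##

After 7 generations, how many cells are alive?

7

t=0: #.##.
###..
#....
.###.
.#.##
t=1: .....
#.##.
#..##
.#.#.
.....
t=2: .....
####.
#....
#.##.
.....
t=3: .##..
###.#
#....
.#..#
.....
t=4: ..##.
..###
..##.
#....
###..
t=5: #....
.#..#
.##..
#..##
#.###
t=6: ..#..
.##..
.##..
.....
..#..
t=7: ..##.
...#.
.##..
.##..
.....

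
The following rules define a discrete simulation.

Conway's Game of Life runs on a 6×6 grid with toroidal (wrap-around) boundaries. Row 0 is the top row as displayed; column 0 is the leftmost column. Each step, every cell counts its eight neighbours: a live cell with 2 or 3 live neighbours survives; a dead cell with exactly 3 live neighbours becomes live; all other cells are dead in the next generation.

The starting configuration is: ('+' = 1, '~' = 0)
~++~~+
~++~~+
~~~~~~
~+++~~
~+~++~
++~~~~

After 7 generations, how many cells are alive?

gen 0: ~++~~+
~++~~+
~~~~~~
~+++~~
~+~++~
++~~~~
gen 1: ~~~~~+
~++~~~
+~~+~~
~+~++~
~~~++~
~~~+++
gen 2: +~++~+
+++~~~
+~~++~
~~~~~+
~~~~~~
~~~+~+
gen 3: ~~~+~+
~~~~~~
+~+++~
~~~~++
~~~~+~
+~++~+
gen 4: +~++~+
~~+~~+
~~~++~
~~~~~~
+~~~~~
+~++~+
gen 5: ~~~~~~
+++~~+
~~~++~
~~~~~~
++~~~+
~~++~~
gen 6: +~~+~~
++++++
++++++
+~~~++
+++~~~
+++~~~
gen 7: ~~~~~~
~~~~~~
~~~~~~
~~~~~~
~~++~~
~~~+~+

4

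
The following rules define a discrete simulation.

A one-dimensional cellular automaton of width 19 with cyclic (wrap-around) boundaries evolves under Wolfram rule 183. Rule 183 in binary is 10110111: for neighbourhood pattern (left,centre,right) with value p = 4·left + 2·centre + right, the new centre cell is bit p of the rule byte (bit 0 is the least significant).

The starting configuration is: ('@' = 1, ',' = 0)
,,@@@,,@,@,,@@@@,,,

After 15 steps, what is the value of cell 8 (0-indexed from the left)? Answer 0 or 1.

t=0: ,,@@@,,@,@,,@@@@,,,
t=1: @@,@,@@@@@@@,@@,@@@
t=2: @,@@@,@@@@@,@,,@,@@
t=3: ,@,@,@,@@@,@@@@@@,@
t=4: @@@@@@@,@,@,@@@@,@@
t=5: @@@@@@,@@@@@,@@,@,@
t=6: @@@@@,@,@@@,@,,@@@,
t=7: ,@@@,@@@,@,@@@@,@,@
t=8: @,@,@,@,@@@,@@,@@@@
t=9: ,@@@@@@@,@,@,,@,@@@
t=10: @,@@@@@,@@@@@@@@,@,
t=11: @@,@@@,@,@@@@@@,@@@
t=12: @,@,@,@@@,@@@@,@,@@
t=13: ,@@@@@,@,@,@@,@@@,@
t=14: @,@@@,@@@@@,,@,@,@@
t=15: ,@,@,@,@@@,@@@@@@,@

1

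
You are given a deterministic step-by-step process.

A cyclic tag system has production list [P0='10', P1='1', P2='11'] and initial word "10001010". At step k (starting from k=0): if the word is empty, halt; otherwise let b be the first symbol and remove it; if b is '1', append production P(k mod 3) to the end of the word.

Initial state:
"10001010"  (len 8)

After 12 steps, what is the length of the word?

6

k=0  "10001010"  (len 8)
k=1  "000101010"  (len 9)
k=2  "00101010"  (len 8)
k=3  "0101010"  (len 7)
k=4  "101010"  (len 6)
k=5  "010101"  (len 6)
k=6  "10101"  (len 5)
k=7  "010110"  (len 6)
k=8  "10110"  (len 5)
k=9  "011011"  (len 6)
k=10  "11011"  (len 5)
k=11  "10111"  (len 5)
k=12  "011111"  (len 6)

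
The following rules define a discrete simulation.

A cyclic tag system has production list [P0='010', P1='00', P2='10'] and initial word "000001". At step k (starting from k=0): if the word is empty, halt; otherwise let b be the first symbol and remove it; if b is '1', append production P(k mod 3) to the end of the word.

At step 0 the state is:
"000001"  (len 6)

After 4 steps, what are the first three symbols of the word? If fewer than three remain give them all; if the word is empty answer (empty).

01

k=0  "000001"  (len 6)
k=1  "00001"  (len 5)
k=2  "0001"  (len 4)
k=3  "001"  (len 3)
k=4  "01"  (len 2)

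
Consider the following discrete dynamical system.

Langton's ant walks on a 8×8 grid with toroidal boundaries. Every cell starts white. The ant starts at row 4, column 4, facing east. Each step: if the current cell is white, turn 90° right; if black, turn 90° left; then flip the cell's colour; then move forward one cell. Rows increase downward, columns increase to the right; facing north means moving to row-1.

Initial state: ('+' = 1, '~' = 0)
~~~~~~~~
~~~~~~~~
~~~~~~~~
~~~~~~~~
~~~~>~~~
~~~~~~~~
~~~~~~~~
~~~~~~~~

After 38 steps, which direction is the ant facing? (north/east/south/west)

0) ~~~~~~~~
~~~~~~~~
~~~~~~~~
~~~~~~~~
~~~~>~~~
~~~~~~~~
~~~~~~~~
~~~~~~~~
1) ~~~~~~~~
~~~~~~~~
~~~~~~~~
~~~~~~~~
~~~~+~~~
~~~~v~~~
~~~~~~~~
~~~~~~~~
2) ~~~~~~~~
~~~~~~~~
~~~~~~~~
~~~~~~~~
~~~~+~~~
~~~<+~~~
~~~~~~~~
~~~~~~~~
3) ~~~~~~~~
~~~~~~~~
~~~~~~~~
~~~~~~~~
~~~^+~~~
~~~++~~~
~~~~~~~~
~~~~~~~~
4) ~~~~~~~~
~~~~~~~~
~~~~~~~~
~~~~~~~~
~~~+>~~~
~~~++~~~
~~~~~~~~
~~~~~~~~
5) ~~~~~~~~
~~~~~~~~
~~~~~~~~
~~~~^~~~
~~~+~~~~
~~~++~~~
~~~~~~~~
~~~~~~~~
6) ~~~~~~~~
~~~~~~~~
~~~~~~~~
~~~~+>~~
~~~+~~~~
~~~++~~~
~~~~~~~~
~~~~~~~~
7) ~~~~~~~~
~~~~~~~~
~~~~~~~~
~~~~++~~
~~~+~v~~
~~~++~~~
~~~~~~~~
~~~~~~~~
8) ~~~~~~~~
~~~~~~~~
~~~~~~~~
~~~~++~~
~~~+<+~~
~~~++~~~
~~~~~~~~
~~~~~~~~
9) ~~~~~~~~
~~~~~~~~
~~~~~~~~
~~~~^+~~
~~~+++~~
~~~++~~~
~~~~~~~~
~~~~~~~~
10) ~~~~~~~~
~~~~~~~~
~~~~~~~~
~~~<~+~~
~~~+++~~
~~~++~~~
~~~~~~~~
~~~~~~~~
11) ~~~~~~~~
~~~~~~~~
~~~^~~~~
~~~+~+~~
~~~+++~~
~~~++~~~
~~~~~~~~
~~~~~~~~
12) ~~~~~~~~
~~~~~~~~
~~~+>~~~
~~~+~+~~
~~~+++~~
~~~++~~~
~~~~~~~~
~~~~~~~~
13) ~~~~~~~~
~~~~~~~~
~~~++~~~
~~~+v+~~
~~~+++~~
~~~++~~~
~~~~~~~~
~~~~~~~~
14) ~~~~~~~~
~~~~~~~~
~~~++~~~
~~~<++~~
~~~+++~~
~~~++~~~
~~~~~~~~
~~~~~~~~
15) ~~~~~~~~
~~~~~~~~
~~~++~~~
~~~~++~~
~~~v++~~
~~~++~~~
~~~~~~~~
~~~~~~~~
16) ~~~~~~~~
~~~~~~~~
~~~++~~~
~~~~++~~
~~~~>+~~
~~~++~~~
~~~~~~~~
~~~~~~~~
17) ~~~~~~~~
~~~~~~~~
~~~++~~~
~~~~^+~~
~~~~~+~~
~~~++~~~
~~~~~~~~
~~~~~~~~
18) ~~~~~~~~
~~~~~~~~
~~~++~~~
~~~<~+~~
~~~~~+~~
~~~++~~~
~~~~~~~~
~~~~~~~~
19) ~~~~~~~~
~~~~~~~~
~~~^+~~~
~~~+~+~~
~~~~~+~~
~~~++~~~
~~~~~~~~
~~~~~~~~
20) ~~~~~~~~
~~~~~~~~
~~<~+~~~
~~~+~+~~
~~~~~+~~
~~~++~~~
~~~~~~~~
~~~~~~~~
21) ~~~~~~~~
~~^~~~~~
~~+~+~~~
~~~+~+~~
~~~~~+~~
~~~++~~~
~~~~~~~~
~~~~~~~~
22) ~~~~~~~~
~~+>~~~~
~~+~+~~~
~~~+~+~~
~~~~~+~~
~~~++~~~
~~~~~~~~
~~~~~~~~
23) ~~~~~~~~
~~++~~~~
~~+v+~~~
~~~+~+~~
~~~~~+~~
~~~++~~~
~~~~~~~~
~~~~~~~~
24) ~~~~~~~~
~~++~~~~
~~<++~~~
~~~+~+~~
~~~~~+~~
~~~++~~~
~~~~~~~~
~~~~~~~~
25) ~~~~~~~~
~~++~~~~
~~~++~~~
~~v+~+~~
~~~~~+~~
~~~++~~~
~~~~~~~~
~~~~~~~~
26) ~~~~~~~~
~~++~~~~
~~~++~~~
~<++~+~~
~~~~~+~~
~~~++~~~
~~~~~~~~
~~~~~~~~
27) ~~~~~~~~
~~++~~~~
~^~++~~~
~+++~+~~
~~~~~+~~
~~~++~~~
~~~~~~~~
~~~~~~~~
28) ~~~~~~~~
~~++~~~~
~+>++~~~
~+++~+~~
~~~~~+~~
~~~++~~~
~~~~~~~~
~~~~~~~~
29) ~~~~~~~~
~~++~~~~
~++++~~~
~+v+~+~~
~~~~~+~~
~~~++~~~
~~~~~~~~
~~~~~~~~
30) ~~~~~~~~
~~++~~~~
~++++~~~
~+~>~+~~
~~~~~+~~
~~~++~~~
~~~~~~~~
~~~~~~~~
31) ~~~~~~~~
~~++~~~~
~++^+~~~
~+~~~+~~
~~~~~+~~
~~~++~~~
~~~~~~~~
~~~~~~~~
32) ~~~~~~~~
~~++~~~~
~+<~+~~~
~+~~~+~~
~~~~~+~~
~~~++~~~
~~~~~~~~
~~~~~~~~
33) ~~~~~~~~
~~++~~~~
~+~~+~~~
~+v~~+~~
~~~~~+~~
~~~++~~~
~~~~~~~~
~~~~~~~~
34) ~~~~~~~~
~~++~~~~
~+~~+~~~
~<+~~+~~
~~~~~+~~
~~~++~~~
~~~~~~~~
~~~~~~~~
35) ~~~~~~~~
~~++~~~~
~+~~+~~~
~~+~~+~~
~v~~~+~~
~~~++~~~
~~~~~~~~
~~~~~~~~
36) ~~~~~~~~
~~++~~~~
~+~~+~~~
~~+~~+~~
<+~~~+~~
~~~++~~~
~~~~~~~~
~~~~~~~~
37) ~~~~~~~~
~~++~~~~
~+~~+~~~
^~+~~+~~
++~~~+~~
~~~++~~~
~~~~~~~~
~~~~~~~~
38) ~~~~~~~~
~~++~~~~
~+~~+~~~
+>+~~+~~
++~~~+~~
~~~++~~~
~~~~~~~~
~~~~~~~~

east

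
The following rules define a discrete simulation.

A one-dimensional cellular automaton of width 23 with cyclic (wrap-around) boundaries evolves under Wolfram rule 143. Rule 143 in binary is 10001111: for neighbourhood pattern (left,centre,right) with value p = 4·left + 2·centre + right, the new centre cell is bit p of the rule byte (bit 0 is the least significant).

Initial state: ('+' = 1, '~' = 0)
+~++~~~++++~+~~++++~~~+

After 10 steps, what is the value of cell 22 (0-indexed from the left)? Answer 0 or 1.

0) +~++~~~++++~+~~++++~~~+
1) ~~+~~+++++~~+~++++~~+++
2) ~++~+++++~~++~+++~~+++~
3) ++~~++++~~++~~++~~+++~~
4) +~~++++~~++~~++~~+++~~+
5) ~~++++~~++~~++~~+++~~++
6) ~++++~~++~~++~~+++~~++~
7) ++++~~++~~++~~+++~~++~~
8) +++~~++~~++~~+++~~++~~+
9) ++~~++~~++~~+++~~++~~++
10) +~~++~~++~~+++~~++~~+++

1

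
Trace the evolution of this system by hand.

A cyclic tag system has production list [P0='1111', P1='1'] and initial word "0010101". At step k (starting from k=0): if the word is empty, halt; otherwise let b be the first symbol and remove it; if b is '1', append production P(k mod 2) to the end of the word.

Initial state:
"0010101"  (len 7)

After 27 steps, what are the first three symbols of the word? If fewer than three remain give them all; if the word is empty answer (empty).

0) "0010101"  (len 7)
1) "010101"  (len 6)
2) "10101"  (len 5)
3) "01011111"  (len 8)
4) "1011111"  (len 7)
5) "0111111111"  (len 10)
6) "111111111"  (len 9)
7) "111111111111"  (len 12)
8) "111111111111"  (len 12)
9) "111111111111111"  (len 15)
10) "111111111111111"  (len 15)
11) "111111111111111111"  (len 18)
12) "111111111111111111"  (len 18)
13) "111111111111111111111"  (len 21)
14) "111111111111111111111"  (len 21)
15) "111111111111111111111111"  (len 24)
16) "111111111111111111111111"  (len 24)
17) "111111111111111111111111111"  (len 27)
18) "111111111111111111111111111"  (len 27)
19) "111111111111111111111111111111"  (len 30)
20) "111111111111111111111111111111"  (len 30)
21) "111111111111111111111111111111111"  (len 33)
22) "111111111111111111111111111111111"  (len 33)
23) "111111111111111111111111111111111111"  (len 36)
24) "111111111111111111111111111111111111"  (len 36)
25) "111111111111111111111111111111111111111"  (len 39)
26) "111111111111111111111111111111111111111"  (len 39)
27) "111111111111111111111111111111111111111111"  (len 42)

111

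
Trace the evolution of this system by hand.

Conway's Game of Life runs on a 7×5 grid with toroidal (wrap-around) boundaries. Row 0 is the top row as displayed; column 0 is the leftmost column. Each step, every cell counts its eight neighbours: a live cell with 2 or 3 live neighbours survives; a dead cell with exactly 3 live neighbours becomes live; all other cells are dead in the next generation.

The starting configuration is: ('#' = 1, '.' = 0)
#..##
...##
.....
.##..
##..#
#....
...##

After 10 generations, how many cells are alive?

k=0  #..##
...##
.....
.##..
##..#
#....
...##
k=1  #.#..
#..#.
..##.
.##..
..#.#
.#.#.
...#.
k=2  .###.
...#.
...##
.#...
#....
...##
.#.##
k=3  ##...
.....
..###
#...#
#...#
..##.
.#...
k=4  ##...
#####
#..##
.#...
##...
#####
##...
k=5  ...#.
.....
.....
.##..
...#.
...#.
...#.
k=6  .....
.....
.....
..#..
...#.
..###
..###
k=7  ...#.
.....
.....
.....
....#
.....
..#.#
k=8  ...#.
.....
.....
.....
.....
...#.
...#.
k=9  .....
.....
.....
.....
.....
.....
..###
k=10  ...#.
.....
.....
.....
.....
...#.
...#.

3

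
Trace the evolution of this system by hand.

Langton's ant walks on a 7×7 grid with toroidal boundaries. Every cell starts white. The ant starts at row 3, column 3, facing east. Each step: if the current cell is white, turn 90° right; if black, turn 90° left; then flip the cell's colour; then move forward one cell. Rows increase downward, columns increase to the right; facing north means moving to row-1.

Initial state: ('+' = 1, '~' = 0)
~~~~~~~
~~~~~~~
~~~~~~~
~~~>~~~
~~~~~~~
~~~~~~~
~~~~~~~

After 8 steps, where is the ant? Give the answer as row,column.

gen 0: ~~~~~~~
~~~~~~~
~~~~~~~
~~~>~~~
~~~~~~~
~~~~~~~
~~~~~~~
gen 1: ~~~~~~~
~~~~~~~
~~~~~~~
~~~+~~~
~~~v~~~
~~~~~~~
~~~~~~~
gen 2: ~~~~~~~
~~~~~~~
~~~~~~~
~~~+~~~
~~<+~~~
~~~~~~~
~~~~~~~
gen 3: ~~~~~~~
~~~~~~~
~~~~~~~
~~^+~~~
~~++~~~
~~~~~~~
~~~~~~~
gen 4: ~~~~~~~
~~~~~~~
~~~~~~~
~~+>~~~
~~++~~~
~~~~~~~
~~~~~~~
gen 5: ~~~~~~~
~~~~~~~
~~~^~~~
~~+~~~~
~~++~~~
~~~~~~~
~~~~~~~
gen 6: ~~~~~~~
~~~~~~~
~~~+>~~
~~+~~~~
~~++~~~
~~~~~~~
~~~~~~~
gen 7: ~~~~~~~
~~~~~~~
~~~++~~
~~+~v~~
~~++~~~
~~~~~~~
~~~~~~~
gen 8: ~~~~~~~
~~~~~~~
~~~++~~
~~+<+~~
~~++~~~
~~~~~~~
~~~~~~~

3,3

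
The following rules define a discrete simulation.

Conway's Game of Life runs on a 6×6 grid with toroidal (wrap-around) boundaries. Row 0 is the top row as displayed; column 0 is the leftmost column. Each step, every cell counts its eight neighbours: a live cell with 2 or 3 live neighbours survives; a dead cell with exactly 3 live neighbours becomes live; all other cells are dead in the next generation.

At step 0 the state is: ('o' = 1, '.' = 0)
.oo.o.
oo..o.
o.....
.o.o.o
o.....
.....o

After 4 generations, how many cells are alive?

4

k=0  .oo.o.
oo..o.
o.....
.o.o.o
o.....
.....o
k=1  .oooo.
o.oo..
..o.o.
.o...o
o...oo
oo...o
k=2  ....o.
.....o
o.o.oo
.o.o..
....o.
......
k=3  ......
o..o..
oooooo
oooo..
......
......
k=4  ......
o..o..
......
......
.oo...
......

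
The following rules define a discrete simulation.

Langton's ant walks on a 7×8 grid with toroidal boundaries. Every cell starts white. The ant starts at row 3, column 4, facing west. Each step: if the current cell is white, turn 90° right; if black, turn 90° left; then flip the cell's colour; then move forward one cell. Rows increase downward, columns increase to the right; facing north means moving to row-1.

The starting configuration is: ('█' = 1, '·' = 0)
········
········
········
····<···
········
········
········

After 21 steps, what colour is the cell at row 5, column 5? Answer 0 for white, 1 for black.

[0] ········
········
········
····<···
········
········
········
[1] ········
········
····^···
····█···
········
········
········
[2] ········
········
····█>··
····█···
········
········
········
[3] ········
········
····██··
····█v··
········
········
········
[4] ········
········
····██··
····<█··
········
········
········
[5] ········
········
····██··
·····█··
····v···
········
········
[6] ········
········
····██··
·····█··
···<█···
········
········
[7] ········
········
····██··
···^·█··
···██···
········
········
[8] ········
········
····██··
···█>█··
···██···
········
········
[9] ········
········
····██··
···███··
···█v···
········
········
[10] ········
········
····██··
···███··
···█·>··
········
········
[11] ········
········
····██··
···███··
···█·█··
·····v··
········
[12] ········
········
····██··
···███··
···█·█··
····<█··
········
[13] ········
········
····██··
···███··
···█^█··
····██··
········
[14] ········
········
····██··
···███··
···██>··
····██··
········
[15] ········
········
····██··
···██^··
···██···
····██··
········
[16] ········
········
····██··
···█<···
···██···
····██··
········
[17] ········
········
····██··
···█····
···█v···
····██··
········
[18] ········
········
····██··
···█····
···█·>··
····██··
········
[19] ········
········
····██··
···█····
···█·█··
····█v··
········
[20] ········
········
····██··
···█····
···█·█··
····█·>·
········
[21] ········
········
····██··
···█····
···█·█··
····█·█·
······v·

0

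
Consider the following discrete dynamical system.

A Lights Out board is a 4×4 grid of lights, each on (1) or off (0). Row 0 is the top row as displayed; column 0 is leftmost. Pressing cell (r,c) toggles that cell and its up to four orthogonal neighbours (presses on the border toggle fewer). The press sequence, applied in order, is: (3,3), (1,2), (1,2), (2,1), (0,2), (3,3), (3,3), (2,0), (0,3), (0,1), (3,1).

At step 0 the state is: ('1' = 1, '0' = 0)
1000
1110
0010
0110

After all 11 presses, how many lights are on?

8

gen 0: 1000
1110
0010
0110
gen 1: 1000
1110
0011
0101
gen 2: 1010
1001
0001
0101
gen 3: 1000
1110
0011
0101
gen 4: 1000
1010
1101
0001
gen 5: 1111
1000
1101
0001
gen 6: 1111
1000
1100
0010
gen 7: 1111
1000
1101
0001
gen 8: 1111
0000
0001
1001
gen 9: 1100
0001
0001
1001
gen 10: 0010
0101
0001
1001
gen 11: 0010
0101
0101
0111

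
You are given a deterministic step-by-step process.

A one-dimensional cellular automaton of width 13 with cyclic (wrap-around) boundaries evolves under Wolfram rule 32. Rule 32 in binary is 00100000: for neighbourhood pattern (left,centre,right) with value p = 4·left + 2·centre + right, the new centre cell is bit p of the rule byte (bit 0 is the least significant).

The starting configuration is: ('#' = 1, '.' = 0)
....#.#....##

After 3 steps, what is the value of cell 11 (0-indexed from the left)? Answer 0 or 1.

[0] ....#.#....##
[1] .....#.......
[2] .............
[3] .............

0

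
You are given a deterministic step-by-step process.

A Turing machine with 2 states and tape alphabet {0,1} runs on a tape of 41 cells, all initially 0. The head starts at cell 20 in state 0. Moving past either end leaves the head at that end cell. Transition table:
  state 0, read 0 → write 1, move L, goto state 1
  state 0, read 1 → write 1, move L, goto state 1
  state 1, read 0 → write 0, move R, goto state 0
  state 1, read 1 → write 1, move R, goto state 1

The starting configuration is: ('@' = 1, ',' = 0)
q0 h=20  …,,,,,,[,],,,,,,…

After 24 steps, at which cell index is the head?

t=0: q0 h=20  …,,,,,,[,],,,,,,…
t=1: q1 h=19  …,,,,,,[,]@,,,,,…
t=2: q0 h=20  …,,,,,,[@],,,,,,…
t=3: q1 h=19  …,,,,,,[,]@,,,,,…
t=4: q0 h=20  …,,,,,,[@],,,,,,…
t=5: q1 h=19  …,,,,,,[,]@,,,,,…
t=6: q0 h=20  …,,,,,,[@],,,,,,…
t=7: q1 h=19  …,,,,,,[,]@,,,,,…
t=8: q0 h=20  …,,,,,,[@],,,,,,…
t=9: q1 h=19  …,,,,,,[,]@,,,,,…
t=10: q0 h=20  …,,,,,,[@],,,,,,…
t=11: q1 h=19  …,,,,,,[,]@,,,,,…
t=12: q0 h=20  …,,,,,,[@],,,,,,…
t=13: q1 h=19  …,,,,,,[,]@,,,,,…
t=14: q0 h=20  …,,,,,,[@],,,,,,…
t=15: q1 h=19  …,,,,,,[,]@,,,,,…
t=16: q0 h=20  …,,,,,,[@],,,,,,…
t=17: q1 h=19  …,,,,,,[,]@,,,,,…
t=18: q0 h=20  …,,,,,,[@],,,,,,…
t=19: q1 h=19  …,,,,,,[,]@,,,,,…
t=20: q0 h=20  …,,,,,,[@],,,,,,…
t=21: q1 h=19  …,,,,,,[,]@,,,,,…
t=22: q0 h=20  …,,,,,,[@],,,,,,…
t=23: q1 h=19  …,,,,,,[,]@,,,,,…
t=24: q0 h=20  …,,,,,,[@],,,,,,…

20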